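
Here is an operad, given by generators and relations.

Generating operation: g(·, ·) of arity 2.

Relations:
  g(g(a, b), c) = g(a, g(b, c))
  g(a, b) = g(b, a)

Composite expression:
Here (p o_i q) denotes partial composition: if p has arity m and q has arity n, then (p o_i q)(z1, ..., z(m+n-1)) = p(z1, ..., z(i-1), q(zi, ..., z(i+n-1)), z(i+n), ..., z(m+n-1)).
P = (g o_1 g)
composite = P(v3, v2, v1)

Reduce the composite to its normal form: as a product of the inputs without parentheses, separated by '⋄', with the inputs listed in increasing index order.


Both nesting and order wash out for g; what remains is which v's occur.
g(v3, v2) reduces to v3 ⋄ v2
g(g(v3, v2), v1) reduces to v3 ⋄ v2 ⋄ v1
commutativity sorts the factors: v1 ⋄ v2 ⋄ v3

v1 ⋄ v2 ⋄ v3


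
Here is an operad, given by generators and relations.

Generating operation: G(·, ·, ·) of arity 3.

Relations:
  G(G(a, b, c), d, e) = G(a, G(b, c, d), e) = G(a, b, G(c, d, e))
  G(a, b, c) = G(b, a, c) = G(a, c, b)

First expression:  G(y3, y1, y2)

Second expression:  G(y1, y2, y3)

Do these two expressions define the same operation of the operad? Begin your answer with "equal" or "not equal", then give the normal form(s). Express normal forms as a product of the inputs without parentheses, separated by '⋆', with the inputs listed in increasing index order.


equal: each reduces to y1 ⋆ y2 ⋆ y3

Normal form of the first expression: y1 ⋆ y2 ⋆ y3
Normal form of the second expression: y1 ⋆ y2 ⋆ y3
The normal forms match — equal.


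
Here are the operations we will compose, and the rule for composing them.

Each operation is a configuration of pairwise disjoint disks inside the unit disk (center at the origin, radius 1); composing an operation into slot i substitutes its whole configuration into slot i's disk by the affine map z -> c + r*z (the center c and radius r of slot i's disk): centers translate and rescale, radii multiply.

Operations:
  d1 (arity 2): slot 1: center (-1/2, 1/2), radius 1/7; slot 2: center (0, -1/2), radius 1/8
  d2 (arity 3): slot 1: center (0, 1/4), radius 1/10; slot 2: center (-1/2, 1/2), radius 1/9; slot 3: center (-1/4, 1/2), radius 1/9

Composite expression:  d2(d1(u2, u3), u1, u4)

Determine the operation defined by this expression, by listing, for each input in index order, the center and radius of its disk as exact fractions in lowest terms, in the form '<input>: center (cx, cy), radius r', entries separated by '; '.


Each u-disk chains the slot maps above it in d2; radii multiply.
for u2, the 2-step affine chain lands on center (-1/20, 3/10), radius 1/70
for u3, the 2-step affine chain lands on center (0, 1/5), radius 1/80
for u1, the 1-step affine chain lands on center (-1/2, 1/2), radius 1/9
for u4, the 1-step affine chain lands on center (-1/4, 1/2), radius 1/9

u1: center (-1/2, 1/2), radius 1/9; u2: center (-1/20, 3/10), radius 1/70; u3: center (0, 1/5), radius 1/80; u4: center (-1/4, 1/2), radius 1/9


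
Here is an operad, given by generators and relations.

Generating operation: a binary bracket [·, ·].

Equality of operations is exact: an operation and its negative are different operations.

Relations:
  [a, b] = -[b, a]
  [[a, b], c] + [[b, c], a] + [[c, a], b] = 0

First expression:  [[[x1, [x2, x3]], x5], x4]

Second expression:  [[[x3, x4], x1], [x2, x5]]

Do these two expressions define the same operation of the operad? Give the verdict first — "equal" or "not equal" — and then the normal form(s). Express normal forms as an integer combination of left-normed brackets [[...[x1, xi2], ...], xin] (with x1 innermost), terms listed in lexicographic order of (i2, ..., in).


not equal: they reduce to [[[[x1, x2], x3], x5], x4] - [[[[x1, x3], x2], x5], x4] and -[[[[x1, x3], x4], x2], x5] + [[[[x1, x3], x4], x5], x2] + [[[[x1, x4], x3], x2], x5] - [[[[x1, x4], x3], x5], x2]

Normal form of the first expression: [[[[x1, x2], x3], x5], x4] - [[[[x1, x3], x2], x5], x4]
Normal form of the second expression: -[[[[x1, x3], x4], x2], x5] + [[[[x1, x3], x4], x5], x2] + [[[[x1, x4], x3], x2], x5] - [[[[x1, x4], x3], x5], x2]
They disagree, so not equal.


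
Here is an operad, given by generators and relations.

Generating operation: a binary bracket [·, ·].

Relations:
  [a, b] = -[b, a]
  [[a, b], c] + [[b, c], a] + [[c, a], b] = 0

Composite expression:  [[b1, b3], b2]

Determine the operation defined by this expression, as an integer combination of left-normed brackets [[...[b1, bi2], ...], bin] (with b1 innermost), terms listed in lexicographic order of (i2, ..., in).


Expand each bracket as ab - ba; the b1-initial words give the coefficients.
Composite bracket: [[b1, b3], b2]
Full expansion: 4 signed words from ab - ba (2^2 = 4).
The b1-initial words carry the normal form:
  b1b3b2 (sign +1) contributes +[[b1, b3], b2]

[[b1, b3], b2]


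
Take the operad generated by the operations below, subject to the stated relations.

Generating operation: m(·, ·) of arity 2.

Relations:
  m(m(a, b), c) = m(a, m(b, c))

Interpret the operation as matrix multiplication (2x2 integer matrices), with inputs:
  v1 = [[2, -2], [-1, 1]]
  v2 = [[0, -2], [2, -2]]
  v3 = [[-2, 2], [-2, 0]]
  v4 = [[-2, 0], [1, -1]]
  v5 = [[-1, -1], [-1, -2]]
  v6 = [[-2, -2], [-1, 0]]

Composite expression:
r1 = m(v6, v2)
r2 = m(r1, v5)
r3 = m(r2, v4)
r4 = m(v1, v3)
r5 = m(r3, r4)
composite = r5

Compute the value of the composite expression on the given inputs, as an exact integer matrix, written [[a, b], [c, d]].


[[0, -40], [0, -8]]

m(v6, v2) = [[-4, 8], [0, 2]]
m(m(v6, v2), v5) = [[-4, -12], [-2, -4]]
m(m(m(v6, v2), v5), v4) = [[-4, 12], [0, 4]]
m(v1, v3) = [[0, 4], [0, -2]]
m(m(m(m(v6, v2), v5), v4), m(v1, v3)) = [[0, -40], [0, -8]]


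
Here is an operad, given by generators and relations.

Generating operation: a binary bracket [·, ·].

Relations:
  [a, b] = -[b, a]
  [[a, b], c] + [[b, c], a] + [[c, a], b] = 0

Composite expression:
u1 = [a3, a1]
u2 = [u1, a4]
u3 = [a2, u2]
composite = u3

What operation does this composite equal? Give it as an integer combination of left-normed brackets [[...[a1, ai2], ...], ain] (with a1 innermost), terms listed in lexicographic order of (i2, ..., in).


Expand each bracket as ab - ba; the a1-initial words give the coefficients.
Composite bracket: [a2, [[a3, a1], a4]]
Applying ab - ba throughout gives 8 signed words (2^3 = 8).
Coefficients come from the a1-initial words:
  a1a3a4a2 appears with sign +1, giving the term +[[[a1, a3], a4], a2]

[[[a1, a3], a4], a2]


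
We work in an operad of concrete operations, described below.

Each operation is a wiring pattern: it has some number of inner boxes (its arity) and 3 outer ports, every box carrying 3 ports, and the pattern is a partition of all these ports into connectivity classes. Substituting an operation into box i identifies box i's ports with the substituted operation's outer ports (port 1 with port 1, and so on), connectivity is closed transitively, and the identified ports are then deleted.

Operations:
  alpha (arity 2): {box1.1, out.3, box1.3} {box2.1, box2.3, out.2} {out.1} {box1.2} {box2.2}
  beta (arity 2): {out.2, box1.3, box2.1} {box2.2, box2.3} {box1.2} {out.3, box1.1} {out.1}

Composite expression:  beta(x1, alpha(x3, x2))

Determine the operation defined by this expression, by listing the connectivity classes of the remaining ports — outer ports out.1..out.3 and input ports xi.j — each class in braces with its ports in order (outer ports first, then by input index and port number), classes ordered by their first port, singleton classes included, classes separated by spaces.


{out.1} {out.2, x1.3} {out.3, x1.1} {x1.2} {x2.1, x2.3, x3.1, x3.3} {x2.2} {x3.2}

Connectivity passes through glued beta-boundaries; trace each wire chain.
after alpha, the pattern on (x3, x2) reads {out.1} {out.2, x2.1, x2.3} {out.3, x3.1, x3.3} {x2.2} {x3.2} (out.j = its outer ports)
after beta, the pattern on (x1, x3, x2) reads {out.1} {out.2, x1.3} {out.3, x1.1} {x1.2} {x2.1, x2.3, x3.1, x3.3} {x2.2} {x3.2} (out.j = its outer ports)


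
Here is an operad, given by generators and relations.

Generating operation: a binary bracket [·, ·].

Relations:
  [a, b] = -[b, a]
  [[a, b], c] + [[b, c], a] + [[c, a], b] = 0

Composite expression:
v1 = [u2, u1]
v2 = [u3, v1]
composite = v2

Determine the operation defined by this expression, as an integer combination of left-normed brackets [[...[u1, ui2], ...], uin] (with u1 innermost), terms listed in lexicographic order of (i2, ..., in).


[[u1, u2], u3]

Antisymmetry and Jacobi reduce to u1-anchored left-normed brackets.
Composite bracket: [u3, [u2, u1]]
Expanding via [a, b] = ab - ba: 4 signed words (2^2 = 4).
Words beginning with u1 determine it all:
  word u1u2u3 has sign +1, contributing +[[u1, u2], u3]


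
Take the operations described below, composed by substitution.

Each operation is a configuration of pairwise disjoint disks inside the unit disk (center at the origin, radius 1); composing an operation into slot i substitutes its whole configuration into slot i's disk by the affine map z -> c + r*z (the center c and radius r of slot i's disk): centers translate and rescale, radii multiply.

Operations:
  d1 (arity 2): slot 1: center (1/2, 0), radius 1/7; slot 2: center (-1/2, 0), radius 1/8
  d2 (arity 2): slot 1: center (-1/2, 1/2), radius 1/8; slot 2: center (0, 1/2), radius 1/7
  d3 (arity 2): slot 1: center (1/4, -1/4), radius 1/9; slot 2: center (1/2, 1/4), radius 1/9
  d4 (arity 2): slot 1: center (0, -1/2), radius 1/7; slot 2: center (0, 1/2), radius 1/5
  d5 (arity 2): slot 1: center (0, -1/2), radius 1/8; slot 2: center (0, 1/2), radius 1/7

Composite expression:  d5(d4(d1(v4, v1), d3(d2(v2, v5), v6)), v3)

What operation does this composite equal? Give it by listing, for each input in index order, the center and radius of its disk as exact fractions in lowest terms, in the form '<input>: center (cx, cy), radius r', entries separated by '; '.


v1: center (-1/112, -9/16), radius 1/448; v2: center (7/1440, -637/1440), radius 1/2880; v3: center (0, 1/2), radius 1/7; v4: center (1/112, -9/16), radius 1/392; v5: center (1/160, -637/1440), radius 1/2520; v6: center (1/80, -69/160), radius 1/360

Each v-disk chains the slot maps above it in d5; radii multiply.
tracing v4 down its 3-map path: center (1/112, -9/16), radius 1/392
tracing v1 down its 3-map path: center (-1/112, -9/16), radius 1/448
tracing v2 down its 4-map path: center (7/1440, -637/1440), radius 1/2880
tracing v5 down its 4-map path: center (1/160, -637/1440), radius 1/2520
tracing v6 down its 3-map path: center (1/80, -69/160), radius 1/360
tracing v3 down its 1-map path: center (0, 1/2), radius 1/7


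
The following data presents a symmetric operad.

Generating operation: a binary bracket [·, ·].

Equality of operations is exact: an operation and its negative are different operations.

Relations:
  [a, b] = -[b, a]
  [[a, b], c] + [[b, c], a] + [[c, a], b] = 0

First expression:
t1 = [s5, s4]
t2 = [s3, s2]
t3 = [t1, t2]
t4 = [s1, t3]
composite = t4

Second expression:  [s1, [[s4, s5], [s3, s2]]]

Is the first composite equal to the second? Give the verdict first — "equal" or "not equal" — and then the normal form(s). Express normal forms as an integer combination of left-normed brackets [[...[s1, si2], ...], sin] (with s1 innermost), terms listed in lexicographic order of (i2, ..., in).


The first expression, normalized: -[[[[s1, s2], s3], s4], s5] + [[[[s1, s2], s3], s5], s4] + [[[[s1, s3], s2], s4], s5] - [[[[s1, s3], s2], s5], s4] + [[[[s1, s4], s5], s2], s3] - [[[[s1, s4], s5], s3], s2] - [[[[s1, s5], s4], s2], s3] + [[[[s1, s5], s4], s3], s2]
The second expression, normalized: [[[[s1, s2], s3], s4], s5] - [[[[s1, s2], s3], s5], s4] - [[[[s1, s3], s2], s4], s5] + [[[[s1, s3], s2], s5], s4] - [[[[s1, s4], s5], s2], s3] + [[[[s1, s4], s5], s3], s2] + [[[[s1, s5], s4], s2], s3] - [[[[s1, s5], s4], s3], s2]
The normal forms differ: not equal.

not equal — first -[[[[s1, s2], s3], s4], s5] + [[[[s1, s2], s3], s5], s4] + [[[[s1, s3], s2], s4], s5] - [[[[s1, s3], s2], s5], s4] + [[[[s1, s4], s5], s2], s3] - [[[[s1, s4], s5], s3], s2] - [[[[s1, s5], s4], s2], s3] + [[[[s1, s5], s4], s3], s2], second [[[[s1, s2], s3], s4], s5] - [[[[s1, s2], s3], s5], s4] - [[[[s1, s3], s2], s4], s5] + [[[[s1, s3], s2], s5], s4] - [[[[s1, s4], s5], s2], s3] + [[[[s1, s4], s5], s3], s2] + [[[[s1, s5], s4], s2], s3] - [[[[s1, s5], s4], s3], s2]


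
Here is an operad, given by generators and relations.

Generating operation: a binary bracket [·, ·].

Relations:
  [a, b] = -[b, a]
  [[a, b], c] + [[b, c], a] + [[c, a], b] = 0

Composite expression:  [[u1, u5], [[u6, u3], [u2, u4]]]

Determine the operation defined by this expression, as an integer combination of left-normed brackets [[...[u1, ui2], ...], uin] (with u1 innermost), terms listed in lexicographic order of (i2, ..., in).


[[[[[u1, u5], u2], u4], u3], u6] - [[[[[u1, u5], u2], u4], u6], u3] - [[[[[u1, u5], u3], u6], u2], u4] + [[[[[u1, u5], u3], u6], u4], u2] - [[[[[u1, u5], u4], u2], u3], u6] + [[[[[u1, u5], u4], u2], u6], u3] + [[[[[u1, u5], u6], u3], u2], u4] - [[[[[u1, u5], u6], u3], u4], u2]


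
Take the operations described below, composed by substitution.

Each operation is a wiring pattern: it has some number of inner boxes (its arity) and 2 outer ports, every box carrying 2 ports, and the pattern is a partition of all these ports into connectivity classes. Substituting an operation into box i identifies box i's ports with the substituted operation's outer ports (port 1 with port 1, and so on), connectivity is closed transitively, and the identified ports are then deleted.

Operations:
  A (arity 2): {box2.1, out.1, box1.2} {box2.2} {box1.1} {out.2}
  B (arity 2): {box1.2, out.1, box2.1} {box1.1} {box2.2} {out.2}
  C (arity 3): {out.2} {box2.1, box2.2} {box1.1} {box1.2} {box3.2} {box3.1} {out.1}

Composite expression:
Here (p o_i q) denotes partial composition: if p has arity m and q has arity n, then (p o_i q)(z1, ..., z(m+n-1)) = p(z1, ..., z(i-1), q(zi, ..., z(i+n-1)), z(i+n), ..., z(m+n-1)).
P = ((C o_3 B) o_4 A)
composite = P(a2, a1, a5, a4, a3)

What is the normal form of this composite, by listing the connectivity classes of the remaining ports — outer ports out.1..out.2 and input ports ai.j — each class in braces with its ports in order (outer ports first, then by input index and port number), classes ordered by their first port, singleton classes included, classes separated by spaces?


After gluing at C, chains via deleted ports link the a-ports.
A over (a4, a3) gives {out.1, a3.1, a4.2} {out.2} {a3.2} {a4.1}, out.j being that stage's outer ports
B over (a5, a4, a3) gives {out.1, a3.1, a4.2, a5.2} {out.2} {a3.2} {a4.1} {a5.1}, out.j being that stage's outer ports
C over (a2, a1, a5, a4, a3) gives {out.1} {out.2} {a1.1, a1.2} {a2.1} {a2.2} {a3.1, a4.2, a5.2} {a3.2} {a4.1} {a5.1}, out.j being that stage's outer ports

{out.1} {out.2} {a1.1, a1.2} {a2.1} {a2.2} {a3.1, a4.2, a5.2} {a3.2} {a4.1} {a5.1}


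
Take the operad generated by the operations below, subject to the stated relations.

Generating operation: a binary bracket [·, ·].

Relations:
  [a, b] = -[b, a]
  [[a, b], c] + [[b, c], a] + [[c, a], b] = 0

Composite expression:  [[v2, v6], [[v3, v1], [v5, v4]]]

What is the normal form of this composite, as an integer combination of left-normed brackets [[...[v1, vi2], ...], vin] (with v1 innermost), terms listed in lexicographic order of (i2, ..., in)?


Skip Jacobi rewriting: expand, keep v1-initial words, read off terms.
Composite bracket: [[v2, v6], [[v3, v1], [v5, v4]]]
Full expansion: 32 signed words from ab - ba (2^5 = 32).
Collect the words opening with v1:
  sign of v1v3v4v5v2v6 is -1, so it contributes -[[[[[v1, v3], v4], v5], v2], v6]
  sign of v1v3v4v5v6v2 is +1, so it contributes +[[[[[v1, v3], v4], v5], v6], v2]
  sign of v1v3v5v4v2v6 is +1, so it contributes +[[[[[v1, v3], v5], v4], v2], v6]
  sign of v1v3v5v4v6v2 is -1, so it contributes -[[[[[v1, v3], v5], v4], v6], v2]

-[[[[[v1, v3], v4], v5], v2], v6] + [[[[[v1, v3], v4], v5], v6], v2] + [[[[[v1, v3], v5], v4], v2], v6] - [[[[[v1, v3], v5], v4], v6], v2]


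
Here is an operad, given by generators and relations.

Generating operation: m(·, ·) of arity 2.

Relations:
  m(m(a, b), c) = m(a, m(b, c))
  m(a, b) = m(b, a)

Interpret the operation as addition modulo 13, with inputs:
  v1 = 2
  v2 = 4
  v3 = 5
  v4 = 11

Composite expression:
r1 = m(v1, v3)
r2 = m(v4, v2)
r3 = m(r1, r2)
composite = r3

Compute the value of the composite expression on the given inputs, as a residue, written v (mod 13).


9 (mod 13)

m(v1, v3) = 7
m(v4, v2) = 2
m(m(v1, v3), m(v4, v2)) = 9


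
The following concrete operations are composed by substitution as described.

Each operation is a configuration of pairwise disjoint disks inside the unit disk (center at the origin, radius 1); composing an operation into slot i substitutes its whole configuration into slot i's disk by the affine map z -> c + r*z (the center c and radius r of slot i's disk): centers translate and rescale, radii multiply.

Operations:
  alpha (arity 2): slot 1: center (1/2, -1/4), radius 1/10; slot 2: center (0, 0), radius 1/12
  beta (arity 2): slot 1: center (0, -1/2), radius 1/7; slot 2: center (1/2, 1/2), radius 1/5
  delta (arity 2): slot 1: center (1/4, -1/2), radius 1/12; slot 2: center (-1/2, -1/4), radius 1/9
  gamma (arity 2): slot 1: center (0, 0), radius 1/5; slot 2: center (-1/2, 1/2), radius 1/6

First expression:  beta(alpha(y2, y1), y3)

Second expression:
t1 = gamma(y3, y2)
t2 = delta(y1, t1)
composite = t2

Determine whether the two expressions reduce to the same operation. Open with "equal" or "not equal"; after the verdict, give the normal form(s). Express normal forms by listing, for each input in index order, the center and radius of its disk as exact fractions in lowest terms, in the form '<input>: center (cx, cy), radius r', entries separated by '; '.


not equal — first y1: center (0, -1/2), radius 1/84; y2: center (1/14, -15/28), radius 1/70; y3: center (1/2, 1/2), radius 1/5, second y1: center (1/4, -1/2), radius 1/12; y2: center (-5/9, -7/36), radius 1/54; y3: center (-1/2, -1/4), radius 1/45


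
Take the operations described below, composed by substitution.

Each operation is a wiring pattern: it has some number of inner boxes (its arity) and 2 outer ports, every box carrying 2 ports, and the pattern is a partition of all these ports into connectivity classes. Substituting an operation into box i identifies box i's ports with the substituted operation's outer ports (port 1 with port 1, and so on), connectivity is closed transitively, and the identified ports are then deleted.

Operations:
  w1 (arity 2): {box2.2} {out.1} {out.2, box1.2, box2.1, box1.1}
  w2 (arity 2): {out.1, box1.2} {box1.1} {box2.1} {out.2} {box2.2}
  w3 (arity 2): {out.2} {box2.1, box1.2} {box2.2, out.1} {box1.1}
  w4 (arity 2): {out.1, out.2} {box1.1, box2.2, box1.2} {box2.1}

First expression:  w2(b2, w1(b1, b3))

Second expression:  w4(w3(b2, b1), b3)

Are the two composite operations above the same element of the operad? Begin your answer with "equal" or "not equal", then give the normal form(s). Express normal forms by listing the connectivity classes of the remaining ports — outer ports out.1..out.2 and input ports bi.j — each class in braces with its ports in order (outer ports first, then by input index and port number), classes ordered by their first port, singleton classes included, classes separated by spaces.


not equal — first {out.1, b2.2} {out.2} {b1.1, b1.2, b3.1} {b2.1} {b3.2}, second {out.1, out.2} {b1.1, b2.2} {b1.2, b3.2} {b2.1} {b3.1}

The first composite normalizes to {out.1, b2.2} {out.2} {b1.1, b1.2, b3.1} {b2.1} {b3.2}
The second composite normalizes to {out.1, out.2} {b1.1, b2.2} {b1.2, b3.2} {b2.1} {b3.1}
They disagree, so not equal.


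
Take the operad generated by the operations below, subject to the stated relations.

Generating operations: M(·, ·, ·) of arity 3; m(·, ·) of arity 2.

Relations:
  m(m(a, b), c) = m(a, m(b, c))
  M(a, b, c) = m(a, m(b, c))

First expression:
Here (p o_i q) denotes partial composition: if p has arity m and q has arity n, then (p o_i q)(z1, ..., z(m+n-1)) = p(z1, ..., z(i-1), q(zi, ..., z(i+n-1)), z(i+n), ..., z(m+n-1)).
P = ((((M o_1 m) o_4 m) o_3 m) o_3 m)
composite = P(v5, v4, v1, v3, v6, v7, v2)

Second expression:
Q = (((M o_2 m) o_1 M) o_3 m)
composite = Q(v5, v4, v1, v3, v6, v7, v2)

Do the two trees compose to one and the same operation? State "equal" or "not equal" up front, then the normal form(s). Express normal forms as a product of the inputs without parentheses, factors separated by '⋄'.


In normal form, the first expression is v5 ⋄ v4 ⋄ v1 ⋄ v3 ⋄ v6 ⋄ v7 ⋄ v2
In normal form, the second expression is v5 ⋄ v4 ⋄ v1 ⋄ v3 ⋄ v6 ⋄ v7 ⋄ v2
The forms coincide; equal.

equal; the common form is v5 ⋄ v4 ⋄ v1 ⋄ v3 ⋄ v6 ⋄ v7 ⋄ v2


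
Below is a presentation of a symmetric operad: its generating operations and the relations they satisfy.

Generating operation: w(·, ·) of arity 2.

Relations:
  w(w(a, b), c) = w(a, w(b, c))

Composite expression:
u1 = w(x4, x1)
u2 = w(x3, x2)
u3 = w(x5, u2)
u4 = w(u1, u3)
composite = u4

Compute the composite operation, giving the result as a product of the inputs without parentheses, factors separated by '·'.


x4 · x1 · x5 · x3 · x2


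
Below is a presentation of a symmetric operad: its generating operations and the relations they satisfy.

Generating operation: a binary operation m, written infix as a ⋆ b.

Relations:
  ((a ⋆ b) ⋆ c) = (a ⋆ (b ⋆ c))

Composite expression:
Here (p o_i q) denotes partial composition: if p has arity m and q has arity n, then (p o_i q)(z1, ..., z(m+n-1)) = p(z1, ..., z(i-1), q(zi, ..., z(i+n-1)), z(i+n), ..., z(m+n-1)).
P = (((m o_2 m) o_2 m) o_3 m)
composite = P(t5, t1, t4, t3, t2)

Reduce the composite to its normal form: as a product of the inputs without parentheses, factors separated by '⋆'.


t5 ⋆ t1 ⋆ t4 ⋆ t3 ⋆ t2

Every regrouping of m is equal, so read the t-inputs in written order.
(t4 ⋆ t3) spells out as t4 ⋆ t3
(t1 ⋆ (t4 ⋆ t3)) spells out as t1 ⋆ t4 ⋆ t3
((t1 ⋆ (t4 ⋆ t3)) ⋆ t2) spells out as t1 ⋆ t4 ⋆ t3 ⋆ t2
(t5 ⋆ ((t1 ⋆ (t4 ⋆ t3)) ⋆ t2)) spells out as t5 ⋆ t1 ⋆ t4 ⋆ t3 ⋆ t2


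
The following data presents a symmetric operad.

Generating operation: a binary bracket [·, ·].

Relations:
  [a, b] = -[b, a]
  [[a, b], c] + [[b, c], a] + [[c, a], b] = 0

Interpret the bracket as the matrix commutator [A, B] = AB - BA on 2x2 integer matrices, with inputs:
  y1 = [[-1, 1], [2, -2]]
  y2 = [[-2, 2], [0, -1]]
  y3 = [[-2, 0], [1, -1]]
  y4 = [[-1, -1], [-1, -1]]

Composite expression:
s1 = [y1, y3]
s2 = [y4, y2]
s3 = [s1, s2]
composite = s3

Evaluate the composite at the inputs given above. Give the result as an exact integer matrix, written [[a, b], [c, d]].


[[-2, -6], [-14, 2]]


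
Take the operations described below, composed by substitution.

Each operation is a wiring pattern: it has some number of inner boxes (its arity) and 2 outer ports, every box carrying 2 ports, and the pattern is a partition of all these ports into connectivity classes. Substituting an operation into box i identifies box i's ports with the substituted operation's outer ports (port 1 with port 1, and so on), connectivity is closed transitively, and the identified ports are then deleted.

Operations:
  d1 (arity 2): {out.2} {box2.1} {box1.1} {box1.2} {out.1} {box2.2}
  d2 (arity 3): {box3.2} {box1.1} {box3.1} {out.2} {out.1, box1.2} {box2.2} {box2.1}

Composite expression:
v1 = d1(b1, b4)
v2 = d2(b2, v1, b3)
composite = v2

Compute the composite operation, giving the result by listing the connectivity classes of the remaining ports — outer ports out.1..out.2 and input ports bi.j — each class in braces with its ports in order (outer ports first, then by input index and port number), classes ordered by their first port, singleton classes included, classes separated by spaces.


{out.1, b2.2} {out.2} {b1.1} {b1.2} {b2.1} {b3.1} {b3.2} {b4.1} {b4.2}

After gluing at d2, chains via deleted ports link the b-ports.
through d1, on inputs (b1, b4): {out.1} {out.2} {b1.1} {b1.2} {b4.1} {b4.2} (out.j = stage outer ports)
through d2, on inputs (b2, b1, b4, b3): {out.1, b2.2} {out.2} {b1.1} {b1.2} {b2.1} {b3.1} {b3.2} {b4.1} {b4.2} (out.j = stage outer ports)


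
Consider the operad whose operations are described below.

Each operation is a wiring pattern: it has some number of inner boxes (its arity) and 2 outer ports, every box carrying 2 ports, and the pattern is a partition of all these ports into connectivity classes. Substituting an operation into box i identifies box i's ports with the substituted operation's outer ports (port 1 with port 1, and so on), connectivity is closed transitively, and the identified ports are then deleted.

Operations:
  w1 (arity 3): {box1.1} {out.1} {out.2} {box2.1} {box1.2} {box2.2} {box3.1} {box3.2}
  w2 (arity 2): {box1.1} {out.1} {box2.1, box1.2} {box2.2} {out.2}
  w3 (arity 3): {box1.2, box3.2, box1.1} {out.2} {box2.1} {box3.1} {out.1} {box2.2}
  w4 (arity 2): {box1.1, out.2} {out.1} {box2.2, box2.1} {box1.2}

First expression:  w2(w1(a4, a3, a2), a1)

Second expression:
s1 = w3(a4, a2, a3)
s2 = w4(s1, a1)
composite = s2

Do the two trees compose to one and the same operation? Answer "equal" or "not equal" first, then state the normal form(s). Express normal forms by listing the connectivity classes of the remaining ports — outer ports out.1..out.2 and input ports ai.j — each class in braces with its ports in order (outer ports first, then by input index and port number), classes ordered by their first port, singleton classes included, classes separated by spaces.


not equal — first {out.1} {out.2} {a1.1} {a1.2} {a2.1} {a2.2} {a3.1} {a3.2} {a4.1} {a4.2}, second {out.1} {out.2} {a1.1, a1.2} {a2.1} {a2.2} {a3.1} {a3.2, a4.1, a4.2}

Reducing the first expression gives {out.1} {out.2} {a1.1} {a1.2} {a2.1} {a2.2} {a3.1} {a3.2} {a4.1} {a4.2}
Reducing the second expression gives {out.1} {out.2} {a1.1, a1.2} {a2.1} {a2.2} {a3.1} {a3.2, a4.1, a4.2}
Different reductions; not equal.


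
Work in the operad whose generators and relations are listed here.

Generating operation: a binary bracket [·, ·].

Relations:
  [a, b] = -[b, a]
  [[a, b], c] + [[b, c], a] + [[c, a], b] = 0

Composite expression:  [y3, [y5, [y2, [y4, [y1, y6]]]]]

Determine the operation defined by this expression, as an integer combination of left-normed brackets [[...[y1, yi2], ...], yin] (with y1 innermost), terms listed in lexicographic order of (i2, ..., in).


Left-normed coefficients sit on the y1-initial expansion words.
Composite bracket: [y3, [y5, [y2, [y4, [y1, y6]]]]]
Under [a, b] = ab - ba we get 32 signed associative words (2^5 = 32).
Only words starting with y1 matter:
  word y1y6y4y2y5y3 has sign +1, contributing +[[[[[y1, y6], y4], y2], y5], y3]

[[[[[y1, y6], y4], y2], y5], y3]


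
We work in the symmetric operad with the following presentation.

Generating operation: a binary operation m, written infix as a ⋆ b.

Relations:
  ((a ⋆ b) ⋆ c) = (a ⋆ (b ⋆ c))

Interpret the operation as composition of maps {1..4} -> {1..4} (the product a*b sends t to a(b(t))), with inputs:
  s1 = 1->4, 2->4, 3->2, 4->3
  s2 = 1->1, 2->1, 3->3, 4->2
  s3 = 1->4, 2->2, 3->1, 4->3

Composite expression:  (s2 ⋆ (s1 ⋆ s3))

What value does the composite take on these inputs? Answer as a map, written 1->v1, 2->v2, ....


1->3, 2->2, 3->2, 4->1

(s1 ⋆ s3) = 1->3, 2->4, 3->4, 4->2
(s2 ⋆ (s1 ⋆ s3)) = 1->3, 2->2, 3->2, 4->1


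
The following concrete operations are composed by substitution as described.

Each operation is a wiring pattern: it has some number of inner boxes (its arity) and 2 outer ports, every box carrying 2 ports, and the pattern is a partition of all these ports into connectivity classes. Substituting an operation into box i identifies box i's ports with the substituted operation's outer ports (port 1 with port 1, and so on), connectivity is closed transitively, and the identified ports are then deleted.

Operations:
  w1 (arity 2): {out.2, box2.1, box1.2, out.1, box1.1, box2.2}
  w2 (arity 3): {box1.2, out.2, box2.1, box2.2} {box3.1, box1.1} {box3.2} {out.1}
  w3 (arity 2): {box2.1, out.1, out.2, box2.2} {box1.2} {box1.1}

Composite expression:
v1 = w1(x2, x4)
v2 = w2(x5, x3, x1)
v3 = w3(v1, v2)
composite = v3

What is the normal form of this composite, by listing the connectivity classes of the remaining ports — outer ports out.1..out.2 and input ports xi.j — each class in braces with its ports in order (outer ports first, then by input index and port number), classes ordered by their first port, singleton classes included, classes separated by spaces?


Two ports join when wires chain via w3-identified ports.
stage w1: inputs (x2, x4), connectivity {out.1, out.2, x2.1, x2.2, x4.1, x4.2}, out.j its boundary
stage w2: inputs (x5, x3, x1), connectivity {out.1} {out.2, x3.1, x3.2, x5.2} {x1.1, x5.1} {x1.2}, out.j its boundary
stage w3: inputs (x2, x4, x5, x3, x1), connectivity {out.1, out.2, x3.1, x3.2, x5.2} {x1.1, x5.1} {x1.2} {x2.1, x2.2, x4.1, x4.2}, out.j its boundary

{out.1, out.2, x3.1, x3.2, x5.2} {x1.1, x5.1} {x1.2} {x2.1, x2.2, x4.1, x4.2}


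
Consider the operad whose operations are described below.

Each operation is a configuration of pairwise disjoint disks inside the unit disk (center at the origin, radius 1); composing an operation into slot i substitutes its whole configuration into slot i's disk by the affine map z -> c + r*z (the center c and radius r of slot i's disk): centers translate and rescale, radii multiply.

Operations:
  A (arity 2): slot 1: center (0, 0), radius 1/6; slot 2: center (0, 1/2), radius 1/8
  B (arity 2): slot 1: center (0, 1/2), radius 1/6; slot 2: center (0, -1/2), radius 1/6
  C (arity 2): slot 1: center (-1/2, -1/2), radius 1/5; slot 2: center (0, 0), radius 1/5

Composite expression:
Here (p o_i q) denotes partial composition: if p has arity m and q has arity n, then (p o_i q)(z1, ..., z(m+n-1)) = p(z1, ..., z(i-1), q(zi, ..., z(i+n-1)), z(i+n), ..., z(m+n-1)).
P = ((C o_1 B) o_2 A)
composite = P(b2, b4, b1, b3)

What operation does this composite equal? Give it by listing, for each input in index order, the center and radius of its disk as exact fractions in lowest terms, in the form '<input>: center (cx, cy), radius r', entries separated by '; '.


b1: center (-1/2, -7/12), radius 1/240; b2: center (-1/2, -2/5), radius 1/30; b3: center (0, 0), radius 1/5; b4: center (-1/2, -3/5), radius 1/180

Below C, radii multiply path by path; the b-disk centers shift.
tracing b2 down its 2-map path: center (-1/2, -2/5), radius 1/30
tracing b4 down its 3-map path: center (-1/2, -3/5), radius 1/180
tracing b1 down its 3-map path: center (-1/2, -7/12), radius 1/240
tracing b3 down its 1-map path: center (0, 0), radius 1/5


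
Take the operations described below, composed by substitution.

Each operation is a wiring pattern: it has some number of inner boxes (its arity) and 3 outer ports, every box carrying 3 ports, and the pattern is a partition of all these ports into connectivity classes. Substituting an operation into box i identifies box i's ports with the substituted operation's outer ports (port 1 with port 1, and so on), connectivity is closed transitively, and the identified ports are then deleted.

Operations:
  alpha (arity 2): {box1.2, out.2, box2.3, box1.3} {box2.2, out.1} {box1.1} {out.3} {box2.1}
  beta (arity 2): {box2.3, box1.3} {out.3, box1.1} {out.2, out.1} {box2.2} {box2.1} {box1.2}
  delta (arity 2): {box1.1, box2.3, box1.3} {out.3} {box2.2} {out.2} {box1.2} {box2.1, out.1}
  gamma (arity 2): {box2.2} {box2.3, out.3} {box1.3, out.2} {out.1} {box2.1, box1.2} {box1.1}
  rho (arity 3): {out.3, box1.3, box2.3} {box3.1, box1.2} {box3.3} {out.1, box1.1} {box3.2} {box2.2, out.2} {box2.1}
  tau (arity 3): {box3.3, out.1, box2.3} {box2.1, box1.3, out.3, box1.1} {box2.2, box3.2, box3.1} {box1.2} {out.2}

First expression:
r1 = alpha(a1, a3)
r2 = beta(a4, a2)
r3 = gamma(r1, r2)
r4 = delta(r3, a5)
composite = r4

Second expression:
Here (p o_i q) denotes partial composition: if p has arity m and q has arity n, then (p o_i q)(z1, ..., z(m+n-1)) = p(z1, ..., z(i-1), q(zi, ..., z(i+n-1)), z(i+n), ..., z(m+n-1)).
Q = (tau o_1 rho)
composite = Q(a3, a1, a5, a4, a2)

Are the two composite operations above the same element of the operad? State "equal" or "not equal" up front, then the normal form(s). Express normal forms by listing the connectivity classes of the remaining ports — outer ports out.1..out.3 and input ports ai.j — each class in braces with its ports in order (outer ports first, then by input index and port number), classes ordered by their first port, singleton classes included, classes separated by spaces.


not equal — first {out.1, a5.1} {out.2} {out.3} {a1.1} {a1.2, a1.3, a3.3} {a2.1} {a2.2} {a2.3, a4.3} {a3.1} {a3.2} {a4.1, a5.3} {a4.2} {a5.2}, second {out.1, a2.3, a4.3} {out.2} {out.3, a1.3, a3.1, a3.3, a4.1} {a1.1} {a1.2} {a2.1, a2.2, a4.2} {a3.2, a5.1} {a5.2} {a5.3}

The first composite normalizes to {out.1, a5.1} {out.2} {out.3} {a1.1} {a1.2, a1.3, a3.3} {a2.1} {a2.2} {a2.3, a4.3} {a3.1} {a3.2} {a4.1, a5.3} {a4.2} {a5.2}
The second composite normalizes to {out.1, a2.3, a4.3} {out.2} {out.3, a1.3, a3.1, a3.3, a4.1} {a1.1} {a1.2} {a2.1, a2.2, a4.2} {a3.2, a5.1} {a5.2} {a5.3}
They disagree, so not equal.


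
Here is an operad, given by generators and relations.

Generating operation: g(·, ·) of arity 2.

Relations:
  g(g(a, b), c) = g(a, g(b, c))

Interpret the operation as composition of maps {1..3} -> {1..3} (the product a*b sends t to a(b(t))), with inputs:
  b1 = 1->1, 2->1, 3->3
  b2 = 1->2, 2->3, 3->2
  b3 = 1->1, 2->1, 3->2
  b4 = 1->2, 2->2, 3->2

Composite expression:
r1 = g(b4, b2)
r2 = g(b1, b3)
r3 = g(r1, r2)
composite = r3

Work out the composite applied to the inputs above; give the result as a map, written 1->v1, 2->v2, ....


g(b4, b2) = 1->2, 2->2, 3->2
g(b1, b3) = 1->1, 2->1, 3->1
g(g(b4, b2), g(b1, b3)) = 1->2, 2->2, 3->2

1->2, 2->2, 3->2


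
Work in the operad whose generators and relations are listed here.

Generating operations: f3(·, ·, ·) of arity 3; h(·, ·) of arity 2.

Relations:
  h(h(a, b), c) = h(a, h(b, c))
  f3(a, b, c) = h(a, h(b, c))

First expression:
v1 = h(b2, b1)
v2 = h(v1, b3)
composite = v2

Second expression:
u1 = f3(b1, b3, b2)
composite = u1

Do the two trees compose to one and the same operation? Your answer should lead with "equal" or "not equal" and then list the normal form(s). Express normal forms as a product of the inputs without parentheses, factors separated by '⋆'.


not equal; the first gives b2 ⋆ b1 ⋆ b3 and the second b1 ⋆ b3 ⋆ b2

The first composite normalizes to b2 ⋆ b1 ⋆ b3
The second composite normalizes to b1 ⋆ b3 ⋆ b2
The normal forms differ: not equal.


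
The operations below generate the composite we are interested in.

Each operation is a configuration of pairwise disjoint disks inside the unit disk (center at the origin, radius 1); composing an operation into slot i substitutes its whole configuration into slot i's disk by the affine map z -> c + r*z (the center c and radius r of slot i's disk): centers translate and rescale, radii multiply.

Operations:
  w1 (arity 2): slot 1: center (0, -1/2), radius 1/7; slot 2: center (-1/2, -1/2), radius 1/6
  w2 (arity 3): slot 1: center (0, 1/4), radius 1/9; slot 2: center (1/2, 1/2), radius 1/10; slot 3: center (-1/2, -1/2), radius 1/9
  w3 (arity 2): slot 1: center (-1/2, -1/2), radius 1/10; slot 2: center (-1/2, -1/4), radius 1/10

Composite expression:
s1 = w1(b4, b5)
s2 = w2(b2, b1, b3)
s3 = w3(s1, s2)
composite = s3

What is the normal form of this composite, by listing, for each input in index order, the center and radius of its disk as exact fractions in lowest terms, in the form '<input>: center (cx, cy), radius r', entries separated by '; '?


b1: center (-9/20, -1/5), radius 1/100; b2: center (-1/2, -9/40), radius 1/90; b3: center (-11/20, -3/10), radius 1/90; b4: center (-1/2, -11/20), radius 1/70; b5: center (-11/20, -11/20), radius 1/60

Follow each b-input down from w3: c' goes to c + r*c', radius to r*r'.
b4 passes through 2 substitutions, ending at center (-1/2, -11/20), radius 1/70
b5 passes through 2 substitutions, ending at center (-11/20, -11/20), radius 1/60
b2 passes through 2 substitutions, ending at center (-1/2, -9/40), radius 1/90
b1 passes through 2 substitutions, ending at center (-9/20, -1/5), radius 1/100
b3 passes through 2 substitutions, ending at center (-11/20, -3/10), radius 1/90


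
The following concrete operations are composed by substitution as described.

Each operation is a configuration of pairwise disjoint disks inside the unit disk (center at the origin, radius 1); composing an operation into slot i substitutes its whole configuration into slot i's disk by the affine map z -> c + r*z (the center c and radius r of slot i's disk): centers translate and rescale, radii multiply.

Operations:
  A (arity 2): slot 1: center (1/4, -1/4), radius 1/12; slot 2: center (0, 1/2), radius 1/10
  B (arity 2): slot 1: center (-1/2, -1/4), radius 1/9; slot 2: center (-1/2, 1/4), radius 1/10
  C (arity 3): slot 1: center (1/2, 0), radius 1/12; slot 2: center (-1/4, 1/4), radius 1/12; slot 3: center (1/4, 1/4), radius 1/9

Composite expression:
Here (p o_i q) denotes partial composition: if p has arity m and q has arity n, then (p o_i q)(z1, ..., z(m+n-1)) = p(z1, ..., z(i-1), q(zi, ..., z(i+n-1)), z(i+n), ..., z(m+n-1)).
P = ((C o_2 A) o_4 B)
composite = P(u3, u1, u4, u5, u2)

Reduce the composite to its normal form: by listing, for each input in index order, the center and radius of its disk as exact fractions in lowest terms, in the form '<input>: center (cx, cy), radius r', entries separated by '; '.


u1: center (-11/48, 11/48), radius 1/144; u2: center (7/36, 5/18), radius 1/90; u3: center (1/2, 0), radius 1/12; u4: center (-1/4, 7/24), radius 1/120; u5: center (7/36, 2/9), radius 1/81


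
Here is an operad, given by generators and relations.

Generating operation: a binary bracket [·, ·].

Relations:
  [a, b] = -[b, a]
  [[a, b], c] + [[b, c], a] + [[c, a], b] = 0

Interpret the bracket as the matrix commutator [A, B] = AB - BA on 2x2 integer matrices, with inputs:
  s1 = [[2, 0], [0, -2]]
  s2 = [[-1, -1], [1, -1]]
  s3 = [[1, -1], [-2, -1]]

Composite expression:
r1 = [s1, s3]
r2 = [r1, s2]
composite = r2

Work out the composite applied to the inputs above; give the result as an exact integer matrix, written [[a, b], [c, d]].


[[4, 0], [0, -4]]

[s1, s3] = [[0, -4], [8, 0]]
[[s1, s3], s2] = [[4, 0], [0, -4]]


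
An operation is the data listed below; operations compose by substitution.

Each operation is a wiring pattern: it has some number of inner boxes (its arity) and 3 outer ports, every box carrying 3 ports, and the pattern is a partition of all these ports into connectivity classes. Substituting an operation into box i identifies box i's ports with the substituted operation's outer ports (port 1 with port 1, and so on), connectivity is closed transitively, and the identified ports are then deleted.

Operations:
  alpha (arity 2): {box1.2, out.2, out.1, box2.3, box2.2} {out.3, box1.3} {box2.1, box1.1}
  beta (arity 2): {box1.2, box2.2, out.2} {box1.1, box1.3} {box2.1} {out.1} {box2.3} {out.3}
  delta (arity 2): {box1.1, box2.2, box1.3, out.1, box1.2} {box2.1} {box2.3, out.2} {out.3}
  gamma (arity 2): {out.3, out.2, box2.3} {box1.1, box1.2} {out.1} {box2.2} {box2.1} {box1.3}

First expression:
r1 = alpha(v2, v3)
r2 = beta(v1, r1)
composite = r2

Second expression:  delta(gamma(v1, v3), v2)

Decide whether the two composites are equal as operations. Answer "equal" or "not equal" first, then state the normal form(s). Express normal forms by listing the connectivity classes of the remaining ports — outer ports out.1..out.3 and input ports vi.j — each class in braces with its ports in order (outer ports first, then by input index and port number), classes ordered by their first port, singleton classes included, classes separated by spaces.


not equal: they reduce to {out.1} {out.2, v1.2, v2.2, v3.2, v3.3} {out.3} {v1.1, v1.3} {v2.1, v3.1} {v2.3} and {out.1, v2.2, v3.3} {out.2, v2.3} {out.3} {v1.1, v1.2} {v1.3} {v2.1} {v3.1} {v3.2}

Normal form of the first expression: {out.1} {out.2, v1.2, v2.2, v3.2, v3.3} {out.3} {v1.1, v1.3} {v2.1, v3.1} {v2.3}
Normal form of the second expression: {out.1, v2.2, v3.3} {out.2, v2.3} {out.3} {v1.1, v1.2} {v1.3} {v2.1} {v3.1} {v3.2}
Different reductions; not equal.
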